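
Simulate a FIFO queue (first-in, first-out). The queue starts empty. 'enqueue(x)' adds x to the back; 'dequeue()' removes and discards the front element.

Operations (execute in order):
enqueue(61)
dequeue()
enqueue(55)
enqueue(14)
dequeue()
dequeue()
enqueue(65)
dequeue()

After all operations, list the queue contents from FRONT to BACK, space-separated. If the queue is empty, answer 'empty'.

enqueue(61): [61]
dequeue(): []
enqueue(55): [55]
enqueue(14): [55, 14]
dequeue(): [14]
dequeue(): []
enqueue(65): [65]
dequeue(): []

Answer: empty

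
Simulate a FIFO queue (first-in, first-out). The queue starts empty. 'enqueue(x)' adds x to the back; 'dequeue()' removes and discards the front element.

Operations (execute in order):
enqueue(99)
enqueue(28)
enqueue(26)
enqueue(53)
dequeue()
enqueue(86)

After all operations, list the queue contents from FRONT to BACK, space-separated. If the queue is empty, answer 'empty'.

enqueue(99): [99]
enqueue(28): [99, 28]
enqueue(26): [99, 28, 26]
enqueue(53): [99, 28, 26, 53]
dequeue(): [28, 26, 53]
enqueue(86): [28, 26, 53, 86]

Answer: 28 26 53 86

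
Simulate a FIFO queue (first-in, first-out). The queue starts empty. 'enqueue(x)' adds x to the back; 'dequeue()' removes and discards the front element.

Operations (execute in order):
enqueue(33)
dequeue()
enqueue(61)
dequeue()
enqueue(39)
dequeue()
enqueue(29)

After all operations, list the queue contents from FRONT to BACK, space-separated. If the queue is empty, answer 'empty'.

Answer: 29

Derivation:
enqueue(33): [33]
dequeue(): []
enqueue(61): [61]
dequeue(): []
enqueue(39): [39]
dequeue(): []
enqueue(29): [29]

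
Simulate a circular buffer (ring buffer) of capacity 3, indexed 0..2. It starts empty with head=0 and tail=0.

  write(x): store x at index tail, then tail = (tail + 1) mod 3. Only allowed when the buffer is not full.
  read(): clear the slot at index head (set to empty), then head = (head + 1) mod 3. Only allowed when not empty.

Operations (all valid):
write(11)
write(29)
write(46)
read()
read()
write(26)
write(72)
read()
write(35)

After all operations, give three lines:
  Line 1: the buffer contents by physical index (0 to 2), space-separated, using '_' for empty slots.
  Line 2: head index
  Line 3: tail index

write(11): buf=[11 _ _], head=0, tail=1, size=1
write(29): buf=[11 29 _], head=0, tail=2, size=2
write(46): buf=[11 29 46], head=0, tail=0, size=3
read(): buf=[_ 29 46], head=1, tail=0, size=2
read(): buf=[_ _ 46], head=2, tail=0, size=1
write(26): buf=[26 _ 46], head=2, tail=1, size=2
write(72): buf=[26 72 46], head=2, tail=2, size=3
read(): buf=[26 72 _], head=0, tail=2, size=2
write(35): buf=[26 72 35], head=0, tail=0, size=3

Answer: 26 72 35
0
0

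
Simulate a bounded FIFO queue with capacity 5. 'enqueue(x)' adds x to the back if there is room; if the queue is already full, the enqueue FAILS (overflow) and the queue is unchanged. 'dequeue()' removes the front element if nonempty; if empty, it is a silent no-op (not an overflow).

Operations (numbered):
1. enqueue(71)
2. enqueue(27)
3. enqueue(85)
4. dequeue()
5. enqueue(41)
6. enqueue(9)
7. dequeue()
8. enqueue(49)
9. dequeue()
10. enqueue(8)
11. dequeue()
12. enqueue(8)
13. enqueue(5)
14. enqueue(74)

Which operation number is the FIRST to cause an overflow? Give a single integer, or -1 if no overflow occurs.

Answer: 14

Derivation:
1. enqueue(71): size=1
2. enqueue(27): size=2
3. enqueue(85): size=3
4. dequeue(): size=2
5. enqueue(41): size=3
6. enqueue(9): size=4
7. dequeue(): size=3
8. enqueue(49): size=4
9. dequeue(): size=3
10. enqueue(8): size=4
11. dequeue(): size=3
12. enqueue(8): size=4
13. enqueue(5): size=5
14. enqueue(74): size=5=cap → OVERFLOW (fail)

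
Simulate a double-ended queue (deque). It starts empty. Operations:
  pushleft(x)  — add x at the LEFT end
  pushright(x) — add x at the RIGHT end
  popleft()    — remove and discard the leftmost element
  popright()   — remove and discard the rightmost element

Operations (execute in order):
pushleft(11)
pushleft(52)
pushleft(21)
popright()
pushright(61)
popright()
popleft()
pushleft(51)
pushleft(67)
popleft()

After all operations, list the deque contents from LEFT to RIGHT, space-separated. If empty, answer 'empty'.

pushleft(11): [11]
pushleft(52): [52, 11]
pushleft(21): [21, 52, 11]
popright(): [21, 52]
pushright(61): [21, 52, 61]
popright(): [21, 52]
popleft(): [52]
pushleft(51): [51, 52]
pushleft(67): [67, 51, 52]
popleft(): [51, 52]

Answer: 51 52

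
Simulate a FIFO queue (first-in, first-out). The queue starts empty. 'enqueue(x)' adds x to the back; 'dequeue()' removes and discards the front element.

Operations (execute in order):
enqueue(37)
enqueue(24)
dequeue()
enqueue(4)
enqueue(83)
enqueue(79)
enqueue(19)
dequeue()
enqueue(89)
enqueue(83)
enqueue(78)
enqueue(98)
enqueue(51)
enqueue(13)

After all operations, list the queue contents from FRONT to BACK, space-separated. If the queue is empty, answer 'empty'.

Answer: 4 83 79 19 89 83 78 98 51 13

Derivation:
enqueue(37): [37]
enqueue(24): [37, 24]
dequeue(): [24]
enqueue(4): [24, 4]
enqueue(83): [24, 4, 83]
enqueue(79): [24, 4, 83, 79]
enqueue(19): [24, 4, 83, 79, 19]
dequeue(): [4, 83, 79, 19]
enqueue(89): [4, 83, 79, 19, 89]
enqueue(83): [4, 83, 79, 19, 89, 83]
enqueue(78): [4, 83, 79, 19, 89, 83, 78]
enqueue(98): [4, 83, 79, 19, 89, 83, 78, 98]
enqueue(51): [4, 83, 79, 19, 89, 83, 78, 98, 51]
enqueue(13): [4, 83, 79, 19, 89, 83, 78, 98, 51, 13]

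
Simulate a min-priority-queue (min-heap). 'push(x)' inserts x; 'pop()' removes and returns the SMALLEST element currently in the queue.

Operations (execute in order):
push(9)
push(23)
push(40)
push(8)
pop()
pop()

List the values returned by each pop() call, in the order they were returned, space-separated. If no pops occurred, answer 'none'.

Answer: 8 9

Derivation:
push(9): heap contents = [9]
push(23): heap contents = [9, 23]
push(40): heap contents = [9, 23, 40]
push(8): heap contents = [8, 9, 23, 40]
pop() → 8: heap contents = [9, 23, 40]
pop() → 9: heap contents = [23, 40]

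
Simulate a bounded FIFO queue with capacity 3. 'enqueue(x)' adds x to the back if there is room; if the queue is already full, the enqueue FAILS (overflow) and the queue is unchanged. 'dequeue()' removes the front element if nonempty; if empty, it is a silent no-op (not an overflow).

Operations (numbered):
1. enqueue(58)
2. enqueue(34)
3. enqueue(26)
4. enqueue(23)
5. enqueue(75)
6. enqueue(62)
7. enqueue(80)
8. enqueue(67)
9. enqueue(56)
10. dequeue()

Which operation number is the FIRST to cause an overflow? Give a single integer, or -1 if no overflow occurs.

1. enqueue(58): size=1
2. enqueue(34): size=2
3. enqueue(26): size=3
4. enqueue(23): size=3=cap → OVERFLOW (fail)
5. enqueue(75): size=3=cap → OVERFLOW (fail)
6. enqueue(62): size=3=cap → OVERFLOW (fail)
7. enqueue(80): size=3=cap → OVERFLOW (fail)
8. enqueue(67): size=3=cap → OVERFLOW (fail)
9. enqueue(56): size=3=cap → OVERFLOW (fail)
10. dequeue(): size=2

Answer: 4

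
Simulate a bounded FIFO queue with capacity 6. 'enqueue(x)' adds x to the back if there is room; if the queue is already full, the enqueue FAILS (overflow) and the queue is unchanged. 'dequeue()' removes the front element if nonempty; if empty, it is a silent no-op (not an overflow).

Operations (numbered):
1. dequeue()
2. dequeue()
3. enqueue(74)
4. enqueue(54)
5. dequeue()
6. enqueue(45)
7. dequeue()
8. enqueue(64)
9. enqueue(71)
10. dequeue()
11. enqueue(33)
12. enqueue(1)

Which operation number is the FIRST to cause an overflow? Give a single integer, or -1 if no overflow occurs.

Answer: -1

Derivation:
1. dequeue(): empty, no-op, size=0
2. dequeue(): empty, no-op, size=0
3. enqueue(74): size=1
4. enqueue(54): size=2
5. dequeue(): size=1
6. enqueue(45): size=2
7. dequeue(): size=1
8. enqueue(64): size=2
9. enqueue(71): size=3
10. dequeue(): size=2
11. enqueue(33): size=3
12. enqueue(1): size=4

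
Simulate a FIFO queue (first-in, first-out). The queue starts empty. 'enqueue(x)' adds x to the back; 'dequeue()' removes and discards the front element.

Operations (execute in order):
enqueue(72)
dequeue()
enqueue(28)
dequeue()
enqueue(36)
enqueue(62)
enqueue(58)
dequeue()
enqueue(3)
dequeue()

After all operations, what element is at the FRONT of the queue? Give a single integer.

enqueue(72): queue = [72]
dequeue(): queue = []
enqueue(28): queue = [28]
dequeue(): queue = []
enqueue(36): queue = [36]
enqueue(62): queue = [36, 62]
enqueue(58): queue = [36, 62, 58]
dequeue(): queue = [62, 58]
enqueue(3): queue = [62, 58, 3]
dequeue(): queue = [58, 3]

Answer: 58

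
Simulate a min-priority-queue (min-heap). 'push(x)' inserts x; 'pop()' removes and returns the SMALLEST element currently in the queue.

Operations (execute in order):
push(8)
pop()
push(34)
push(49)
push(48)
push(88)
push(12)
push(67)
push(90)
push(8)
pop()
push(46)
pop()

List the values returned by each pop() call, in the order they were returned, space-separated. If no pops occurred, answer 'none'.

Answer: 8 8 12

Derivation:
push(8): heap contents = [8]
pop() → 8: heap contents = []
push(34): heap contents = [34]
push(49): heap contents = [34, 49]
push(48): heap contents = [34, 48, 49]
push(88): heap contents = [34, 48, 49, 88]
push(12): heap contents = [12, 34, 48, 49, 88]
push(67): heap contents = [12, 34, 48, 49, 67, 88]
push(90): heap contents = [12, 34, 48, 49, 67, 88, 90]
push(8): heap contents = [8, 12, 34, 48, 49, 67, 88, 90]
pop() → 8: heap contents = [12, 34, 48, 49, 67, 88, 90]
push(46): heap contents = [12, 34, 46, 48, 49, 67, 88, 90]
pop() → 12: heap contents = [34, 46, 48, 49, 67, 88, 90]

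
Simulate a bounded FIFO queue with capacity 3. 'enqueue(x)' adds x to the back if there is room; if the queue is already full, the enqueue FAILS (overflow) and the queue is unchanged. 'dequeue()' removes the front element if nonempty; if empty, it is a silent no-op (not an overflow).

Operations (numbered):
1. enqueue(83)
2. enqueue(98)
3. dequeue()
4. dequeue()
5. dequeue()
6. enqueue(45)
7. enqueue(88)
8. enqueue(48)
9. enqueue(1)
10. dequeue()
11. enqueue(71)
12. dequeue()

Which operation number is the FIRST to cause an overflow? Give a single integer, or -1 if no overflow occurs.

Answer: 9

Derivation:
1. enqueue(83): size=1
2. enqueue(98): size=2
3. dequeue(): size=1
4. dequeue(): size=0
5. dequeue(): empty, no-op, size=0
6. enqueue(45): size=1
7. enqueue(88): size=2
8. enqueue(48): size=3
9. enqueue(1): size=3=cap → OVERFLOW (fail)
10. dequeue(): size=2
11. enqueue(71): size=3
12. dequeue(): size=2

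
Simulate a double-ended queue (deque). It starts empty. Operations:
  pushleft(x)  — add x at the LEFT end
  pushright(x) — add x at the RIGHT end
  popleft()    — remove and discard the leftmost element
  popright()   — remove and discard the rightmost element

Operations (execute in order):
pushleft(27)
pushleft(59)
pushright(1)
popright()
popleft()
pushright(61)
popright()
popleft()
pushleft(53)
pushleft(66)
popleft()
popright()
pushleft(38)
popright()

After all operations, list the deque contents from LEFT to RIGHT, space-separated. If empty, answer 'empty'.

pushleft(27): [27]
pushleft(59): [59, 27]
pushright(1): [59, 27, 1]
popright(): [59, 27]
popleft(): [27]
pushright(61): [27, 61]
popright(): [27]
popleft(): []
pushleft(53): [53]
pushleft(66): [66, 53]
popleft(): [53]
popright(): []
pushleft(38): [38]
popright(): []

Answer: empty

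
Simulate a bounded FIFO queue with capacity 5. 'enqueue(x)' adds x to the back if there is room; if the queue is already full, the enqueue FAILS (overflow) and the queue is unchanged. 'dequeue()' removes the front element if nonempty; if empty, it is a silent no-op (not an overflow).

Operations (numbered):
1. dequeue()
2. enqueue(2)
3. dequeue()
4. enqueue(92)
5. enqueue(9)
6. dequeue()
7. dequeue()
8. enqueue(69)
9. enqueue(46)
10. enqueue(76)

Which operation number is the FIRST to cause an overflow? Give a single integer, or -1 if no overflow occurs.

Answer: -1

Derivation:
1. dequeue(): empty, no-op, size=0
2. enqueue(2): size=1
3. dequeue(): size=0
4. enqueue(92): size=1
5. enqueue(9): size=2
6. dequeue(): size=1
7. dequeue(): size=0
8. enqueue(69): size=1
9. enqueue(46): size=2
10. enqueue(76): size=3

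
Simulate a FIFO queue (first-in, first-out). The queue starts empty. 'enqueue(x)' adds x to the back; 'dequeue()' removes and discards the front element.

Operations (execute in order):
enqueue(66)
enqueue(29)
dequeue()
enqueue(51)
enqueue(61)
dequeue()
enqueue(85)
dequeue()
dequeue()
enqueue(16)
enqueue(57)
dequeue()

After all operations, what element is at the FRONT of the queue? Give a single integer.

enqueue(66): queue = [66]
enqueue(29): queue = [66, 29]
dequeue(): queue = [29]
enqueue(51): queue = [29, 51]
enqueue(61): queue = [29, 51, 61]
dequeue(): queue = [51, 61]
enqueue(85): queue = [51, 61, 85]
dequeue(): queue = [61, 85]
dequeue(): queue = [85]
enqueue(16): queue = [85, 16]
enqueue(57): queue = [85, 16, 57]
dequeue(): queue = [16, 57]

Answer: 16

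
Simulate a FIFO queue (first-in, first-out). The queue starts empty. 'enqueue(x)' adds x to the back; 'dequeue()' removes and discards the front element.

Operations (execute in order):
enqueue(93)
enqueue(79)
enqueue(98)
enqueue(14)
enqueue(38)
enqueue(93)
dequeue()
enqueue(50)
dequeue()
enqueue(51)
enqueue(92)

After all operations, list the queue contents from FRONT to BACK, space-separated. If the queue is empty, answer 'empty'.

Answer: 98 14 38 93 50 51 92

Derivation:
enqueue(93): [93]
enqueue(79): [93, 79]
enqueue(98): [93, 79, 98]
enqueue(14): [93, 79, 98, 14]
enqueue(38): [93, 79, 98, 14, 38]
enqueue(93): [93, 79, 98, 14, 38, 93]
dequeue(): [79, 98, 14, 38, 93]
enqueue(50): [79, 98, 14, 38, 93, 50]
dequeue(): [98, 14, 38, 93, 50]
enqueue(51): [98, 14, 38, 93, 50, 51]
enqueue(92): [98, 14, 38, 93, 50, 51, 92]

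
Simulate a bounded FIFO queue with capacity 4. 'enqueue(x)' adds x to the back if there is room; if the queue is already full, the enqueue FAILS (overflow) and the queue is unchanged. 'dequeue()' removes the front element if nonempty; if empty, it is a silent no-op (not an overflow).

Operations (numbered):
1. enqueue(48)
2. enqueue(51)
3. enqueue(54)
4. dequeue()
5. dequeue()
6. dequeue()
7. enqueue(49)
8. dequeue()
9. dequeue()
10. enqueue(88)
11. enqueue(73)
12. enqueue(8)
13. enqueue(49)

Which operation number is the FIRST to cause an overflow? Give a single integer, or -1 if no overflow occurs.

1. enqueue(48): size=1
2. enqueue(51): size=2
3. enqueue(54): size=3
4. dequeue(): size=2
5. dequeue(): size=1
6. dequeue(): size=0
7. enqueue(49): size=1
8. dequeue(): size=0
9. dequeue(): empty, no-op, size=0
10. enqueue(88): size=1
11. enqueue(73): size=2
12. enqueue(8): size=3
13. enqueue(49): size=4

Answer: -1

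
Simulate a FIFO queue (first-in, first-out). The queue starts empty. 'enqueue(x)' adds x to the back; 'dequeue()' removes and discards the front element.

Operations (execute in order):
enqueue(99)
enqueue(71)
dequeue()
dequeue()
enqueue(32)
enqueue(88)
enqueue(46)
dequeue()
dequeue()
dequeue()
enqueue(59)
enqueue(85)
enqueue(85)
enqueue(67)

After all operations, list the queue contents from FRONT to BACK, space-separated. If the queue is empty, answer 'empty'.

Answer: 59 85 85 67

Derivation:
enqueue(99): [99]
enqueue(71): [99, 71]
dequeue(): [71]
dequeue(): []
enqueue(32): [32]
enqueue(88): [32, 88]
enqueue(46): [32, 88, 46]
dequeue(): [88, 46]
dequeue(): [46]
dequeue(): []
enqueue(59): [59]
enqueue(85): [59, 85]
enqueue(85): [59, 85, 85]
enqueue(67): [59, 85, 85, 67]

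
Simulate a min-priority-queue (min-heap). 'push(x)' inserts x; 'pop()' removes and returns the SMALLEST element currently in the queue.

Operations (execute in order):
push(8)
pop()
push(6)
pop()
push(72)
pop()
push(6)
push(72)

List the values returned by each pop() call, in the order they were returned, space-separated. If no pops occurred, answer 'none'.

Answer: 8 6 72

Derivation:
push(8): heap contents = [8]
pop() → 8: heap contents = []
push(6): heap contents = [6]
pop() → 6: heap contents = []
push(72): heap contents = [72]
pop() → 72: heap contents = []
push(6): heap contents = [6]
push(72): heap contents = [6, 72]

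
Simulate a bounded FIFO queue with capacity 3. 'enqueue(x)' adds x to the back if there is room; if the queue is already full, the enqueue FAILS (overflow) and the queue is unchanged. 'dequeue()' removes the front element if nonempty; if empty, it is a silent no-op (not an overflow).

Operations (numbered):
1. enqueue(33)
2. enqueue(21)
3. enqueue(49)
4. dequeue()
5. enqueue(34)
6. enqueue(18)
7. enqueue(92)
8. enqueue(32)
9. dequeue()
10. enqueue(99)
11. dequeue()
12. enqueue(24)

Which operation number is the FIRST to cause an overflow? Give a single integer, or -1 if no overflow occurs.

Answer: 6

Derivation:
1. enqueue(33): size=1
2. enqueue(21): size=2
3. enqueue(49): size=3
4. dequeue(): size=2
5. enqueue(34): size=3
6. enqueue(18): size=3=cap → OVERFLOW (fail)
7. enqueue(92): size=3=cap → OVERFLOW (fail)
8. enqueue(32): size=3=cap → OVERFLOW (fail)
9. dequeue(): size=2
10. enqueue(99): size=3
11. dequeue(): size=2
12. enqueue(24): size=3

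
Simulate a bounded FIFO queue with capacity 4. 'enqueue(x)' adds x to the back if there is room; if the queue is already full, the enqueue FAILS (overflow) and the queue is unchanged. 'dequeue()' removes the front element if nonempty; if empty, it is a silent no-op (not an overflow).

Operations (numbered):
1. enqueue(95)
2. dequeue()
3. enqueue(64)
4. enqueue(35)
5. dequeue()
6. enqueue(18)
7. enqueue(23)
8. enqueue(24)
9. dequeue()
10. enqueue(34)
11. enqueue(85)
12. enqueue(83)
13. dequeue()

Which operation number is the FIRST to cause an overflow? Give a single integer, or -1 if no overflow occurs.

Answer: 11

Derivation:
1. enqueue(95): size=1
2. dequeue(): size=0
3. enqueue(64): size=1
4. enqueue(35): size=2
5. dequeue(): size=1
6. enqueue(18): size=2
7. enqueue(23): size=3
8. enqueue(24): size=4
9. dequeue(): size=3
10. enqueue(34): size=4
11. enqueue(85): size=4=cap → OVERFLOW (fail)
12. enqueue(83): size=4=cap → OVERFLOW (fail)
13. dequeue(): size=3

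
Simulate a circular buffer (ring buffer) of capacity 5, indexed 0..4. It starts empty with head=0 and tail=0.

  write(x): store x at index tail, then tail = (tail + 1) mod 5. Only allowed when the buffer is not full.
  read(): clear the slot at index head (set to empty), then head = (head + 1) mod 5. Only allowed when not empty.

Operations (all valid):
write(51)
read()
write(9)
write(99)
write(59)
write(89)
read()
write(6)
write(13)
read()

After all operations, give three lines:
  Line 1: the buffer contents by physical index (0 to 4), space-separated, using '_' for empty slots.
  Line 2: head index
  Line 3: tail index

write(51): buf=[51 _ _ _ _], head=0, tail=1, size=1
read(): buf=[_ _ _ _ _], head=1, tail=1, size=0
write(9): buf=[_ 9 _ _ _], head=1, tail=2, size=1
write(99): buf=[_ 9 99 _ _], head=1, tail=3, size=2
write(59): buf=[_ 9 99 59 _], head=1, tail=4, size=3
write(89): buf=[_ 9 99 59 89], head=1, tail=0, size=4
read(): buf=[_ _ 99 59 89], head=2, tail=0, size=3
write(6): buf=[6 _ 99 59 89], head=2, tail=1, size=4
write(13): buf=[6 13 99 59 89], head=2, tail=2, size=5
read(): buf=[6 13 _ 59 89], head=3, tail=2, size=4

Answer: 6 13 _ 59 89
3
2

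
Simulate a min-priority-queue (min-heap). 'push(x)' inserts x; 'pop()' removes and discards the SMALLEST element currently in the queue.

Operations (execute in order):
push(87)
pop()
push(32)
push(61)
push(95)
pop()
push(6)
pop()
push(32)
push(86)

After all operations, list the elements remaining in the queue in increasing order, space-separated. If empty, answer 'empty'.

push(87): heap contents = [87]
pop() → 87: heap contents = []
push(32): heap contents = [32]
push(61): heap contents = [32, 61]
push(95): heap contents = [32, 61, 95]
pop() → 32: heap contents = [61, 95]
push(6): heap contents = [6, 61, 95]
pop() → 6: heap contents = [61, 95]
push(32): heap contents = [32, 61, 95]
push(86): heap contents = [32, 61, 86, 95]

Answer: 32 61 86 95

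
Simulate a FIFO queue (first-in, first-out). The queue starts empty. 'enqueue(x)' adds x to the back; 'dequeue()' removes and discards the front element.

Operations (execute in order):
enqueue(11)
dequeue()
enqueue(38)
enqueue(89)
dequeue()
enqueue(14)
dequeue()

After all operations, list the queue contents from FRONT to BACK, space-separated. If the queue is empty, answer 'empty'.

enqueue(11): [11]
dequeue(): []
enqueue(38): [38]
enqueue(89): [38, 89]
dequeue(): [89]
enqueue(14): [89, 14]
dequeue(): [14]

Answer: 14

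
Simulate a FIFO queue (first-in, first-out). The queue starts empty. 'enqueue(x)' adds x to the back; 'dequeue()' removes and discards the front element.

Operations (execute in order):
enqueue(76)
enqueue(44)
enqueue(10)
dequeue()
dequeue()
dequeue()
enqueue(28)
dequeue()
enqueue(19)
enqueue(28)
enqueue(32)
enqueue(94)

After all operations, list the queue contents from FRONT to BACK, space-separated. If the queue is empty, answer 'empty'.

Answer: 19 28 32 94

Derivation:
enqueue(76): [76]
enqueue(44): [76, 44]
enqueue(10): [76, 44, 10]
dequeue(): [44, 10]
dequeue(): [10]
dequeue(): []
enqueue(28): [28]
dequeue(): []
enqueue(19): [19]
enqueue(28): [19, 28]
enqueue(32): [19, 28, 32]
enqueue(94): [19, 28, 32, 94]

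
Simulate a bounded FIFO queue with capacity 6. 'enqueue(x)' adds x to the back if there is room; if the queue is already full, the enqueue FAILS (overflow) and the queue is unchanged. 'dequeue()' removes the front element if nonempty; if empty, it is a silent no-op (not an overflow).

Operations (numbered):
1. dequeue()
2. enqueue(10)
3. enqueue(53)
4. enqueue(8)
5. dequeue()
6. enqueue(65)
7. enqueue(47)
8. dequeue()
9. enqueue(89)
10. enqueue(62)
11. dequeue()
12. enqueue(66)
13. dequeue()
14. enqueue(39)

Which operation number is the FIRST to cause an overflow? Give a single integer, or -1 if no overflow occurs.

1. dequeue(): empty, no-op, size=0
2. enqueue(10): size=1
3. enqueue(53): size=2
4. enqueue(8): size=3
5. dequeue(): size=2
6. enqueue(65): size=3
7. enqueue(47): size=4
8. dequeue(): size=3
9. enqueue(89): size=4
10. enqueue(62): size=5
11. dequeue(): size=4
12. enqueue(66): size=5
13. dequeue(): size=4
14. enqueue(39): size=5

Answer: -1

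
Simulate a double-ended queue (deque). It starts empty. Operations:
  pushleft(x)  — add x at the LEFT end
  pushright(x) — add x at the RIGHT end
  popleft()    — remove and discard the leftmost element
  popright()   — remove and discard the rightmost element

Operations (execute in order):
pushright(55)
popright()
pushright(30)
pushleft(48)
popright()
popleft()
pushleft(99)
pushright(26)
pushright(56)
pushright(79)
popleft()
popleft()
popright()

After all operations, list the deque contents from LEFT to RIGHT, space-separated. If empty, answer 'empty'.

pushright(55): [55]
popright(): []
pushright(30): [30]
pushleft(48): [48, 30]
popright(): [48]
popleft(): []
pushleft(99): [99]
pushright(26): [99, 26]
pushright(56): [99, 26, 56]
pushright(79): [99, 26, 56, 79]
popleft(): [26, 56, 79]
popleft(): [56, 79]
popright(): [56]

Answer: 56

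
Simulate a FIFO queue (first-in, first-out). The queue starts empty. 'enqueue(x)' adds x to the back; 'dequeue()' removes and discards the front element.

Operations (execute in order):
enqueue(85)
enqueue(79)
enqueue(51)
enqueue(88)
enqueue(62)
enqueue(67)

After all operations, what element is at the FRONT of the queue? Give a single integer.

enqueue(85): queue = [85]
enqueue(79): queue = [85, 79]
enqueue(51): queue = [85, 79, 51]
enqueue(88): queue = [85, 79, 51, 88]
enqueue(62): queue = [85, 79, 51, 88, 62]
enqueue(67): queue = [85, 79, 51, 88, 62, 67]

Answer: 85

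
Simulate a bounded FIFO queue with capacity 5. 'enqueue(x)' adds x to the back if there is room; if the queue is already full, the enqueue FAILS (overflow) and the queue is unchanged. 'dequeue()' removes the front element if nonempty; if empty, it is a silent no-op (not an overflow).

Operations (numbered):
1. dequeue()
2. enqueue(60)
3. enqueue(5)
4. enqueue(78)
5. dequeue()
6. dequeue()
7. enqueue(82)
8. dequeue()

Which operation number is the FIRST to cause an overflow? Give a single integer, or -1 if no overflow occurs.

1. dequeue(): empty, no-op, size=0
2. enqueue(60): size=1
3. enqueue(5): size=2
4. enqueue(78): size=3
5. dequeue(): size=2
6. dequeue(): size=1
7. enqueue(82): size=2
8. dequeue(): size=1

Answer: -1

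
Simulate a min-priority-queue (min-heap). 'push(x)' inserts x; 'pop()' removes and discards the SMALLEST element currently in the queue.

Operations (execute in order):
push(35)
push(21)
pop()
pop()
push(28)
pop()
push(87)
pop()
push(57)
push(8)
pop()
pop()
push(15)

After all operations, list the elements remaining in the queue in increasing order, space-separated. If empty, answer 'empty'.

push(35): heap contents = [35]
push(21): heap contents = [21, 35]
pop() → 21: heap contents = [35]
pop() → 35: heap contents = []
push(28): heap contents = [28]
pop() → 28: heap contents = []
push(87): heap contents = [87]
pop() → 87: heap contents = []
push(57): heap contents = [57]
push(8): heap contents = [8, 57]
pop() → 8: heap contents = [57]
pop() → 57: heap contents = []
push(15): heap contents = [15]

Answer: 15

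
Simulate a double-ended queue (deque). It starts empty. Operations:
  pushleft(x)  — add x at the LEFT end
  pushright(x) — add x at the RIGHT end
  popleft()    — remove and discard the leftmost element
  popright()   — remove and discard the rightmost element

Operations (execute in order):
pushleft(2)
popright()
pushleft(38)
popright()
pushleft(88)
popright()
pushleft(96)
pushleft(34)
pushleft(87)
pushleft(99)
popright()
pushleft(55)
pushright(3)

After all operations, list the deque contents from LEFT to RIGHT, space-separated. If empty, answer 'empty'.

pushleft(2): [2]
popright(): []
pushleft(38): [38]
popright(): []
pushleft(88): [88]
popright(): []
pushleft(96): [96]
pushleft(34): [34, 96]
pushleft(87): [87, 34, 96]
pushleft(99): [99, 87, 34, 96]
popright(): [99, 87, 34]
pushleft(55): [55, 99, 87, 34]
pushright(3): [55, 99, 87, 34, 3]

Answer: 55 99 87 34 3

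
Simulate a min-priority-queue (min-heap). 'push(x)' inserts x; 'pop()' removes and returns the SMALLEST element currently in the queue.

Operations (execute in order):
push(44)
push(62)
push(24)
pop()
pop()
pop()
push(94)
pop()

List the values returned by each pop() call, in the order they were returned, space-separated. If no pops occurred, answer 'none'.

Answer: 24 44 62 94

Derivation:
push(44): heap contents = [44]
push(62): heap contents = [44, 62]
push(24): heap contents = [24, 44, 62]
pop() → 24: heap contents = [44, 62]
pop() → 44: heap contents = [62]
pop() → 62: heap contents = []
push(94): heap contents = [94]
pop() → 94: heap contents = []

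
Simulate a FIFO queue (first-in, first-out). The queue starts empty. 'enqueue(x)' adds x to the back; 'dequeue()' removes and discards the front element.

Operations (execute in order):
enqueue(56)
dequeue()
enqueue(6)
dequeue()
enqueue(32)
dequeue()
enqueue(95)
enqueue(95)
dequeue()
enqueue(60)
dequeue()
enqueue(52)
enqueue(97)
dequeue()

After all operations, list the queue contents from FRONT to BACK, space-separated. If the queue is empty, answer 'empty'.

enqueue(56): [56]
dequeue(): []
enqueue(6): [6]
dequeue(): []
enqueue(32): [32]
dequeue(): []
enqueue(95): [95]
enqueue(95): [95, 95]
dequeue(): [95]
enqueue(60): [95, 60]
dequeue(): [60]
enqueue(52): [60, 52]
enqueue(97): [60, 52, 97]
dequeue(): [52, 97]

Answer: 52 97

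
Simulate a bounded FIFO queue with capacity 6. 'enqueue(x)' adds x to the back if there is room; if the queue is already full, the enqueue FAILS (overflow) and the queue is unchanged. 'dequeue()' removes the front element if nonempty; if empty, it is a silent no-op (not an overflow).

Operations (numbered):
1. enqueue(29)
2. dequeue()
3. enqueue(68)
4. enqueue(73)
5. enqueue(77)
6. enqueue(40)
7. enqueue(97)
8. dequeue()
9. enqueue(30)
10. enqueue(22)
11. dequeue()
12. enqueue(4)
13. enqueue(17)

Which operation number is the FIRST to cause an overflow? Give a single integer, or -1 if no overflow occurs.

1. enqueue(29): size=1
2. dequeue(): size=0
3. enqueue(68): size=1
4. enqueue(73): size=2
5. enqueue(77): size=3
6. enqueue(40): size=4
7. enqueue(97): size=5
8. dequeue(): size=4
9. enqueue(30): size=5
10. enqueue(22): size=6
11. dequeue(): size=5
12. enqueue(4): size=6
13. enqueue(17): size=6=cap → OVERFLOW (fail)

Answer: 13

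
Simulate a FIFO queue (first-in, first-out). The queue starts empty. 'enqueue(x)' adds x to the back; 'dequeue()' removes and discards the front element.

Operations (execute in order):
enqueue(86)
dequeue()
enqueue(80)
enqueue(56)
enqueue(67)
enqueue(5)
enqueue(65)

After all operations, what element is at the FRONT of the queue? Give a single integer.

Answer: 80

Derivation:
enqueue(86): queue = [86]
dequeue(): queue = []
enqueue(80): queue = [80]
enqueue(56): queue = [80, 56]
enqueue(67): queue = [80, 56, 67]
enqueue(5): queue = [80, 56, 67, 5]
enqueue(65): queue = [80, 56, 67, 5, 65]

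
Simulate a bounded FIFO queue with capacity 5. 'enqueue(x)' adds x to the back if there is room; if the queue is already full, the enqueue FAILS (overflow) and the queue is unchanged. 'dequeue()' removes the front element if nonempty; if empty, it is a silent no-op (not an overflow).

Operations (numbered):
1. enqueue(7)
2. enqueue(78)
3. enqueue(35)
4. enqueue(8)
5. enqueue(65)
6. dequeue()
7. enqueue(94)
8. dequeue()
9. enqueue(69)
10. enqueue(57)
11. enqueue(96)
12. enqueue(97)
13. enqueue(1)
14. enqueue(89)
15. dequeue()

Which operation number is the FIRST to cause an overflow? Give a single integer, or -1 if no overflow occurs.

1. enqueue(7): size=1
2. enqueue(78): size=2
3. enqueue(35): size=3
4. enqueue(8): size=4
5. enqueue(65): size=5
6. dequeue(): size=4
7. enqueue(94): size=5
8. dequeue(): size=4
9. enqueue(69): size=5
10. enqueue(57): size=5=cap → OVERFLOW (fail)
11. enqueue(96): size=5=cap → OVERFLOW (fail)
12. enqueue(97): size=5=cap → OVERFLOW (fail)
13. enqueue(1): size=5=cap → OVERFLOW (fail)
14. enqueue(89): size=5=cap → OVERFLOW (fail)
15. dequeue(): size=4

Answer: 10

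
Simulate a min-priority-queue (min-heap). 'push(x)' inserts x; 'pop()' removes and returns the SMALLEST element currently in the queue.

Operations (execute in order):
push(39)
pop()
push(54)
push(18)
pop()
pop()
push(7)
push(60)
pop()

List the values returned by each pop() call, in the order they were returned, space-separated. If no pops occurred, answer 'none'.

Answer: 39 18 54 7

Derivation:
push(39): heap contents = [39]
pop() → 39: heap contents = []
push(54): heap contents = [54]
push(18): heap contents = [18, 54]
pop() → 18: heap contents = [54]
pop() → 54: heap contents = []
push(7): heap contents = [7]
push(60): heap contents = [7, 60]
pop() → 7: heap contents = [60]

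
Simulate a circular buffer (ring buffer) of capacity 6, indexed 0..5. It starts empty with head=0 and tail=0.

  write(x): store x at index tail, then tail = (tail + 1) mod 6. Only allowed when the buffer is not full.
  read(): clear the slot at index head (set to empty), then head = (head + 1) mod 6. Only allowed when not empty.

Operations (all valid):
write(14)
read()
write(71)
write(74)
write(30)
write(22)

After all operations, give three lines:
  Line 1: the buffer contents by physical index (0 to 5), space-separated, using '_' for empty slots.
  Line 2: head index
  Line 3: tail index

write(14): buf=[14 _ _ _ _ _], head=0, tail=1, size=1
read(): buf=[_ _ _ _ _ _], head=1, tail=1, size=0
write(71): buf=[_ 71 _ _ _ _], head=1, tail=2, size=1
write(74): buf=[_ 71 74 _ _ _], head=1, tail=3, size=2
write(30): buf=[_ 71 74 30 _ _], head=1, tail=4, size=3
write(22): buf=[_ 71 74 30 22 _], head=1, tail=5, size=4

Answer: _ 71 74 30 22 _
1
5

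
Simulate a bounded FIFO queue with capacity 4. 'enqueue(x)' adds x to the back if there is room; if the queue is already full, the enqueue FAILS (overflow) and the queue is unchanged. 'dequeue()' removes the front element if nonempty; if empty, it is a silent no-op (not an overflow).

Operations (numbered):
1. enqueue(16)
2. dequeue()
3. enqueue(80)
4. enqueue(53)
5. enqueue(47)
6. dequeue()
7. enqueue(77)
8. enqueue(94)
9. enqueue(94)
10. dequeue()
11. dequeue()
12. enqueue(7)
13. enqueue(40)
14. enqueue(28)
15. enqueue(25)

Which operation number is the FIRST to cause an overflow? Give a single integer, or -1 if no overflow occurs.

1. enqueue(16): size=1
2. dequeue(): size=0
3. enqueue(80): size=1
4. enqueue(53): size=2
5. enqueue(47): size=3
6. dequeue(): size=2
7. enqueue(77): size=3
8. enqueue(94): size=4
9. enqueue(94): size=4=cap → OVERFLOW (fail)
10. dequeue(): size=3
11. dequeue(): size=2
12. enqueue(7): size=3
13. enqueue(40): size=4
14. enqueue(28): size=4=cap → OVERFLOW (fail)
15. enqueue(25): size=4=cap → OVERFLOW (fail)

Answer: 9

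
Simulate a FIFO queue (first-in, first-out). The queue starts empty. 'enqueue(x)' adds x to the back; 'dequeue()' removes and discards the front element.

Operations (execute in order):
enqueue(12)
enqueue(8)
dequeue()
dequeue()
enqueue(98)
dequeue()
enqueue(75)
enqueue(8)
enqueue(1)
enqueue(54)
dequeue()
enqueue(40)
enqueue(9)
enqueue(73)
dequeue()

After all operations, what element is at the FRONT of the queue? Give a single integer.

enqueue(12): queue = [12]
enqueue(8): queue = [12, 8]
dequeue(): queue = [8]
dequeue(): queue = []
enqueue(98): queue = [98]
dequeue(): queue = []
enqueue(75): queue = [75]
enqueue(8): queue = [75, 8]
enqueue(1): queue = [75, 8, 1]
enqueue(54): queue = [75, 8, 1, 54]
dequeue(): queue = [8, 1, 54]
enqueue(40): queue = [8, 1, 54, 40]
enqueue(9): queue = [8, 1, 54, 40, 9]
enqueue(73): queue = [8, 1, 54, 40, 9, 73]
dequeue(): queue = [1, 54, 40, 9, 73]

Answer: 1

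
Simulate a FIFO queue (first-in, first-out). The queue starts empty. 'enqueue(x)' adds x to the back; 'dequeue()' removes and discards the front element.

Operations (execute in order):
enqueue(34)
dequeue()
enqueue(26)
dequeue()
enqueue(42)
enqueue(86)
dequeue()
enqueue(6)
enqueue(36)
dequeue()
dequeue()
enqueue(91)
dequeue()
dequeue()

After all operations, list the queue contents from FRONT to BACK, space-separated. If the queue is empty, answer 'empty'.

enqueue(34): [34]
dequeue(): []
enqueue(26): [26]
dequeue(): []
enqueue(42): [42]
enqueue(86): [42, 86]
dequeue(): [86]
enqueue(6): [86, 6]
enqueue(36): [86, 6, 36]
dequeue(): [6, 36]
dequeue(): [36]
enqueue(91): [36, 91]
dequeue(): [91]
dequeue(): []

Answer: empty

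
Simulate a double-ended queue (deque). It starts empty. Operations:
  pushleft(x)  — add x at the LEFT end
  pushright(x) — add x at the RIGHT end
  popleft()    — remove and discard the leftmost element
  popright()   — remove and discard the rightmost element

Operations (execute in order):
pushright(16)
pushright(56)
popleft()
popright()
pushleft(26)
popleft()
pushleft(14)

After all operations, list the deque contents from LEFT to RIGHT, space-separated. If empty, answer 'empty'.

Answer: 14

Derivation:
pushright(16): [16]
pushright(56): [16, 56]
popleft(): [56]
popright(): []
pushleft(26): [26]
popleft(): []
pushleft(14): [14]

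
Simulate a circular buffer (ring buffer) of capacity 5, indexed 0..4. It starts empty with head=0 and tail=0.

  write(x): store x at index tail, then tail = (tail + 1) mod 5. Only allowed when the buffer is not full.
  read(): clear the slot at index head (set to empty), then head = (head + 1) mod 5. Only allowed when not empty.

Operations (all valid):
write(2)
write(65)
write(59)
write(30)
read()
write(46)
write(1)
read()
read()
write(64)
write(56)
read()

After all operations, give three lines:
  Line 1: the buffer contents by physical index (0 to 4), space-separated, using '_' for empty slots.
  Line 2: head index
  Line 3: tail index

Answer: 1 64 56 _ 46
4
3

Derivation:
write(2): buf=[2 _ _ _ _], head=0, tail=1, size=1
write(65): buf=[2 65 _ _ _], head=0, tail=2, size=2
write(59): buf=[2 65 59 _ _], head=0, tail=3, size=3
write(30): buf=[2 65 59 30 _], head=0, tail=4, size=4
read(): buf=[_ 65 59 30 _], head=1, tail=4, size=3
write(46): buf=[_ 65 59 30 46], head=1, tail=0, size=4
write(1): buf=[1 65 59 30 46], head=1, tail=1, size=5
read(): buf=[1 _ 59 30 46], head=2, tail=1, size=4
read(): buf=[1 _ _ 30 46], head=3, tail=1, size=3
write(64): buf=[1 64 _ 30 46], head=3, tail=2, size=4
write(56): buf=[1 64 56 30 46], head=3, tail=3, size=5
read(): buf=[1 64 56 _ 46], head=4, tail=3, size=4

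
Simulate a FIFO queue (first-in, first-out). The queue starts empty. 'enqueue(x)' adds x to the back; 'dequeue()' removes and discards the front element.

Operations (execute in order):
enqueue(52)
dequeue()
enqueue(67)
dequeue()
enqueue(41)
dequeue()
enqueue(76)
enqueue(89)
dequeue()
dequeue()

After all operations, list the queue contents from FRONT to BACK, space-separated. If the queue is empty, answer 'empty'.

enqueue(52): [52]
dequeue(): []
enqueue(67): [67]
dequeue(): []
enqueue(41): [41]
dequeue(): []
enqueue(76): [76]
enqueue(89): [76, 89]
dequeue(): [89]
dequeue(): []

Answer: empty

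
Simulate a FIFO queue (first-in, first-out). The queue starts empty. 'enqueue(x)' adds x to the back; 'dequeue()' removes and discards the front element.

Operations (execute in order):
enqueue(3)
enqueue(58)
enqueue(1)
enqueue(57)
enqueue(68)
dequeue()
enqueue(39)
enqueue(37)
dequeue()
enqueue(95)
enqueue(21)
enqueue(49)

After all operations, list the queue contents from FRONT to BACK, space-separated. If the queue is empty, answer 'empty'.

Answer: 1 57 68 39 37 95 21 49

Derivation:
enqueue(3): [3]
enqueue(58): [3, 58]
enqueue(1): [3, 58, 1]
enqueue(57): [3, 58, 1, 57]
enqueue(68): [3, 58, 1, 57, 68]
dequeue(): [58, 1, 57, 68]
enqueue(39): [58, 1, 57, 68, 39]
enqueue(37): [58, 1, 57, 68, 39, 37]
dequeue(): [1, 57, 68, 39, 37]
enqueue(95): [1, 57, 68, 39, 37, 95]
enqueue(21): [1, 57, 68, 39, 37, 95, 21]
enqueue(49): [1, 57, 68, 39, 37, 95, 21, 49]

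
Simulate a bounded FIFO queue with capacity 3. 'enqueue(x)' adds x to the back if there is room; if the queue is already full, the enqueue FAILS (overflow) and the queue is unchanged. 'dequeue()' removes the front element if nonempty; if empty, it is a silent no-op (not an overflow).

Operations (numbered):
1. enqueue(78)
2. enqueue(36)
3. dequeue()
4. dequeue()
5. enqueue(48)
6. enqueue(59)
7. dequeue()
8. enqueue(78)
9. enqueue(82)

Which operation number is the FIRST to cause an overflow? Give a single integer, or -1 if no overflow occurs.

Answer: -1

Derivation:
1. enqueue(78): size=1
2. enqueue(36): size=2
3. dequeue(): size=1
4. dequeue(): size=0
5. enqueue(48): size=1
6. enqueue(59): size=2
7. dequeue(): size=1
8. enqueue(78): size=2
9. enqueue(82): size=3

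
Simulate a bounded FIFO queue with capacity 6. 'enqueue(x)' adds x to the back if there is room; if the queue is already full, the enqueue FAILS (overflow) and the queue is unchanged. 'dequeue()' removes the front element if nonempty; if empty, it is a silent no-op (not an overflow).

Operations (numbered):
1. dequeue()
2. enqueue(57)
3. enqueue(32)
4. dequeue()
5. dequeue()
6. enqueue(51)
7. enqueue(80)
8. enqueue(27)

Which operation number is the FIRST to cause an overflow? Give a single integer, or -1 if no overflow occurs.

Answer: -1

Derivation:
1. dequeue(): empty, no-op, size=0
2. enqueue(57): size=1
3. enqueue(32): size=2
4. dequeue(): size=1
5. dequeue(): size=0
6. enqueue(51): size=1
7. enqueue(80): size=2
8. enqueue(27): size=3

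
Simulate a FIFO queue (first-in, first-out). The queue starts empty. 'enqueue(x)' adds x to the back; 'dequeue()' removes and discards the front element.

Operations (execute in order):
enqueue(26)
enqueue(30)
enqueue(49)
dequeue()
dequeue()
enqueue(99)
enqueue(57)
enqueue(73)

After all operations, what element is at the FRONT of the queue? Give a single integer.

enqueue(26): queue = [26]
enqueue(30): queue = [26, 30]
enqueue(49): queue = [26, 30, 49]
dequeue(): queue = [30, 49]
dequeue(): queue = [49]
enqueue(99): queue = [49, 99]
enqueue(57): queue = [49, 99, 57]
enqueue(73): queue = [49, 99, 57, 73]

Answer: 49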